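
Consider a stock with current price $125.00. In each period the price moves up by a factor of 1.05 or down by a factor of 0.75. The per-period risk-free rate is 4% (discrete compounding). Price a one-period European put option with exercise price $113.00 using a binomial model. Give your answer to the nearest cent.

Risk-neutral probability p = (1 + 0.04 − 0.75)/(1.05 − 0.75) = 0.2900/0.3000 = 0.9667
Terminal stock prices: S_u = 131.2, S_d = 93.75
Terminal payoffs (K − S): max(-18.25, 0) = 0, max(19.25, 0) = 19.25
Node 0 (S = 125): V_0 = 1/1.04·[0.9667·0.0000 + 0.0333·19.2500] = 0.6170

$0.62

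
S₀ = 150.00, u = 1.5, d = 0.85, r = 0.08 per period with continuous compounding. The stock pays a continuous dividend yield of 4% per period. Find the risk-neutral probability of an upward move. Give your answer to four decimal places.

Per-period risk-free factor R = e^0.08 = 1.0833; dividend-adjusted growth = e^(0.08−0.04) = 1.0408.
Risk-neutral probability p = (1.0408 − 0.85)/(1.5 − 0.85) = 0.1908/0.6500 = 0.2936

p = 0.2936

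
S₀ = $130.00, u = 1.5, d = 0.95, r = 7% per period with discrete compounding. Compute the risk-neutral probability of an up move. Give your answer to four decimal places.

p = 0.2182

Risk-neutral probability p = (1 + 0.07 − 0.95)/(1.5 − 0.95) = 0.1200/0.5500 = 0.2182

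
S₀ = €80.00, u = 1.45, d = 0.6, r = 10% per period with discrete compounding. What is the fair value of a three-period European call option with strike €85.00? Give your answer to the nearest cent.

Risk-neutral probability p = (1 + 0.1 − 0.6)/(1.45 − 0.6) = 0.5000/0.8500 = 0.5882
Terminal stock prices: S_uuu = 243.9, S_uud = 100.9, S_udd = 41.76, S_ddd = 17.28
Terminal payoffs (S − K): max(158.9, 0) = 158.9, max(15.92, 0) = 15.92, max(-43.24, 0) = 0, max(-67.72, 0) = 0
Node uu (S = 168.2): V_uu = 1/1.1·[0.5882·158.8900 + 0.4118·15.9200] = 90.9273
Node ud (S = 69.6): V_ud = 1/1.1·[0.5882·15.9200 + 0.4118·0.0000] = 8.5134
Node dd (S = 28.8): V_dd = 1/1.1·[0.5882·0.0000 + 0.4118·0.0000] = 0.0000
Node u (S = 116): V_u = 1/1.1·[0.5882·90.9273 + 0.4118·8.5134] = 51.8110
Node d (S = 48): V_d = 1/1.1·[0.5882·8.5134 + 0.4118·0.0000] = 4.5526
Node 0 (S = 80): V_0 = 1/1.1·[0.5882·51.8110 + 0.4118·4.5526] = 29.4106

€29.41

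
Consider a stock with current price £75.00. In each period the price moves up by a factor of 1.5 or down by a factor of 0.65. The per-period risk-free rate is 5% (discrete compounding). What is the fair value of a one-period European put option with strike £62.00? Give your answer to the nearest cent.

Risk-neutral probability p = (1 + 0.05 − 0.65)/(1.5 − 0.65) = 0.4000/0.8500 = 0.4706
Terminal stock prices: S_u = 112.5, S_d = 48.75
Terminal payoffs (K − S): max(-50.5, 0) = 0, max(13.25, 0) = 13.25
Node 0 (S = 75): V_0 = 1/1.05·[0.4706·0.0000 + 0.5294·13.2500] = 6.6807

£6.68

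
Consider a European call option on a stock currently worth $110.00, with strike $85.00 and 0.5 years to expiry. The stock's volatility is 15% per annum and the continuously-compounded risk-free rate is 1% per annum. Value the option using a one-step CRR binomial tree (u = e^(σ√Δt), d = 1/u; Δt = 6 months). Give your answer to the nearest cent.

$25.42

CRR parameters: u = e^(σ√Δt) = e^(0.15·√0.5) = 1.1119, d = 1/u = 0.8994
Per-period rate: rΔt = 0.01·0.5 = 0.005, so R = e^0.005 = 1.0050
Risk-neutral probability p = (e^0.005 − 0.8994)/(1.1119 − 0.8994) = 0.1056/0.2125 = 0.4971
Terminal stock prices: S_u = 122.3, S_d = 98.93
Terminal payoffs (S − K): max(37.31, 0) = 37.31, max(13.93, 0) = 13.93
Node 0 (S = 110): V_0 = e^(−0.005)·[0.4971·37.3085 + 0.5029·13.9302] = 25.4239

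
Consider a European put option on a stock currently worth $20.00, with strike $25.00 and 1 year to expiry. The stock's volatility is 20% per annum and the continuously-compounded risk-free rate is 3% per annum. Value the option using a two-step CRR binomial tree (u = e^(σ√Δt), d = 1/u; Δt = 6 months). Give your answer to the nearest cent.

$4.66

CRR parameters: u = e^(σ√Δt) = e^(0.2·√0.5) = 1.1519, d = 1/u = 0.8681
Per-period rate: rΔt = 0.03·0.5 = 0.015, so R = e^0.015 = 1.0151
Risk-neutral probability p = (e^0.015 − 0.8681)/(1.1519 − 0.8681) = 0.1470/0.2838 = 0.5180
Terminal stock prices: S_uu = 26.54, S_ud = 20, S_dd = 15.07
Terminal payoffs (K − S): max(-1.538, 0) = 0, max(5, 0) = 5, max(9.927, 0) = 9.927
Node u (S = 23.04): V_u = e^(−0.015)·[0.5180·0.0000 + 0.4820·5.0000] = 2.3743
Node d (S = 17.36): V_d = e^(−0.015)·[0.5180·5.0000 + 0.4820·9.9272] = 7.2653
Node 0 (S = 20): V_0 = e^(−0.015)·[0.5180·2.3743 + 0.4820·7.2653] = 4.6615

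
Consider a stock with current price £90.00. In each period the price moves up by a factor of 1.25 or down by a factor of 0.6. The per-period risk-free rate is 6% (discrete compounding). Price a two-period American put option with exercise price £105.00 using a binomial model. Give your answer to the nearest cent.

£20.97

Risk-neutral probability p = (1 + 0.06 − 0.6)/(1.25 − 0.6) = 0.4600/0.6500 = 0.7077
Terminal stock prices: S_uu = 140.6, S_ud = 67.5, S_dd = 32.4
Terminal payoffs (K − S): max(-35.62, 0) = 0, max(37.5, 0) = 37.5, max(72.6, 0) = 72.6
Node u (S = 112.5): continuation = 1/1.06·[0.7077·0.0000 + 0.2923·37.5000] = 10.3411; exercise value = 0.0000 ≤ continuation, so V_u = 10.3411
Node d (S = 54): continuation = 1/1.06·[0.7077·37.5000 + 0.2923·72.6000] = 45.0566; exercise value = 51.0000 > continuation, so V_d = 51.0000 (exercise)
Node 0 (S = 90): continuation = 1/1.06·[0.7077·10.3411 + 0.2923·51.0000] = 20.9679; exercise value = 15.0000 ≤ continuation, so V_0 = 20.9679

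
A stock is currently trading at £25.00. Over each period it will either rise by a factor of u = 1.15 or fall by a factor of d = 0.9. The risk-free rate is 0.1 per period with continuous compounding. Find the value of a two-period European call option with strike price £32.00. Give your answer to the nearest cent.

Risk-neutral probability p = (e^0.1 − 0.9)/(1.15 − 0.9) = 0.2052/0.2500 = 0.8207
Terminal stock prices: S_uu = 33.06, S_ud = 25.87, S_dd = 20.25
Terminal payoffs (S − K): max(1.062, 0) = 1.062, max(-6.125, 0) = 0, max(-11.75, 0) = 0
Node u (S = 28.75): V_u = e^(−0.1)·[0.8207·1.0625 + 0.1793·0.0000] = 0.7890
Node d (S = 22.5): V_d = e^(−0.1)·[0.8207·0.0000 + 0.1793·0.0000] = 0.0000
Node 0 (S = 25): V_0 = e^(−0.1)·[0.8207·0.7890 + 0.1793·0.0000] = 0.5859

£0.59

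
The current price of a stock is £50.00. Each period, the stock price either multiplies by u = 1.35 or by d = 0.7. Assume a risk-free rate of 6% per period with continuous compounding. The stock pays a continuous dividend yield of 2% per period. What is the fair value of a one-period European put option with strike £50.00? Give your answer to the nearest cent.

Per-period risk-free factor R = e^0.06 = 1.0618; dividend-adjusted growth = e^(0.06−0.02) = 1.0408.
Risk-neutral probability p = (1.0408 − 0.7)/(1.35 − 0.7) = 0.3408/0.6500 = 0.5243
Terminal stock prices: S_u = 67.5, S_d = 35
Terminal payoffs (K − S): max(-17.5, 0) = 0, max(15, 0) = 15
Node 0 (S = 50): V_0 = e^(−0.06)·[0.5243·0.0000 + 0.4757·15.0000] = 6.7196

£6.72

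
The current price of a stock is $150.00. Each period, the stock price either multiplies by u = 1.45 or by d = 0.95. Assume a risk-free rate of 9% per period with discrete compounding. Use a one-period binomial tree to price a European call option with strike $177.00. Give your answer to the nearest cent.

$10.40

Risk-neutral probability p = (1 + 0.09 − 0.95)/(1.45 − 0.95) = 0.1400/0.5000 = 0.2800
Terminal stock prices: S_u = 217.5, S_d = 142.5
Terminal payoffs (S − K): max(40.5, 0) = 40.5, max(-34.5, 0) = 0
Node 0 (S = 150): V_0 = 1/1.09·[0.2800·40.5000 + 0.7200·0.0000] = 10.4037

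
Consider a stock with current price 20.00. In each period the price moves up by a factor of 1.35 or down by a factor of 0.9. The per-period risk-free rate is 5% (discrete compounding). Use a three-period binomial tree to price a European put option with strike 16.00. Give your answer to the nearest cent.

Risk-neutral probability p = (1 + 0.05 − 0.9)/(1.35 − 0.9) = 0.1500/0.4500 = 0.3333
Terminal stock prices: S_uuu = 49.21, S_uud = 32.81, S_udd = 21.87, S_ddd = 14.58
Terminal payoffs (K − S): max(-33.21, 0) = 0, max(-16.81, 0) = 0, max(-5.87, 0) = 0, max(1.42, 0) = 1.42
Node uu (S = 36.45): V_uu = 1/1.05·[0.3333·0.0000 + 0.6667·0.0000] = 0.0000
Node ud (S = 24.3): V_ud = 1/1.05·[0.3333·0.0000 + 0.6667·0.0000] = 0.0000
Node dd (S = 16.2): V_dd = 1/1.05·[0.3333·0.0000 + 0.6667·1.4200] = 0.9016
Node u (S = 27): V_u = 1/1.05·[0.3333·0.0000 + 0.6667·0.0000] = 0.0000
Node d (S = 18): V_d = 1/1.05·[0.3333·0.0000 + 0.6667·0.9016] = 0.5724
Node 0 (S = 20): V_0 = 1/1.05·[0.3333·0.0000 + 0.6667·0.5724] = 0.3635

0.36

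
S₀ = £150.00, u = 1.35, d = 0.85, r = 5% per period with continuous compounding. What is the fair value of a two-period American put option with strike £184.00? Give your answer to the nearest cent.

£34.69

Risk-neutral probability p = (e^0.05 − 0.85)/(1.35 − 0.85) = 0.2013/0.5000 = 0.4025
Terminal stock prices: S_uu = 273.4, S_ud = 172.1, S_dd = 108.4
Terminal payoffs (K − S): max(-89.38, 0) = 0, max(11.88, 0) = 11.88, max(75.63, 0) = 75.63
Node u (S = 202.5): continuation = e^(−0.05)·[0.4025·0.0000 + 0.5975·11.8750] = 6.7488; exercise value = 0.0000 ≤ continuation, so V_u = 6.7488
Node d (S = 127.5): continuation = e^(−0.05)·[0.4025·11.8750 + 0.5975·75.6250] = 47.5262; exercise value = 56.5000 > continuation, so V_d = 56.5000 (exercise)
Node 0 (S = 150): continuation = e^(−0.05)·[0.4025·6.7488 + 0.5975·56.5000] = 34.6942; exercise value = 34.0000 ≤ continuation, so V_0 = 34.6942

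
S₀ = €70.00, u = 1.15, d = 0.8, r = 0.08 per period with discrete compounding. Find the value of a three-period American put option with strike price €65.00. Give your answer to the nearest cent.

Risk-neutral probability p = (1 + 0.08 − 0.8)/(1.15 − 0.8) = 0.2800/0.3500 = 0.8000
Terminal stock prices: S_uuu = 106.5, S_uud = 74.06, S_udd = 51.52, S_ddd = 35.84
Terminal payoffs (K − S): max(-41.46, 0) = 0, max(-9.06, 0) = 0, max(13.48, 0) = 13.48, max(29.16, 0) = 29.16
Node uu (S = 92.57): continuation = 1/1.08·[0.8000·0.0000 + 0.2000·0.0000] = 0.0000; exercise value = 0.0000 ≤ continuation, so V_uu = 0.0000
Node ud (S = 64.4): continuation = 1/1.08·[0.8000·0.0000 + 0.2000·13.4800] = 2.4963; exercise value = 0.6000 ≤ continuation, so V_ud = 2.4963
Node dd (S = 44.8): continuation = 1/1.08·[0.8000·13.4800 + 0.2000·29.1600] = 15.3852; exercise value = 20.2000 > continuation, so V_dd = 20.2000 (exercise)
Node u (S = 80.5): continuation = 1/1.08·[0.8000·0.0000 + 0.2000·2.4963] = 0.4623; exercise value = 0.0000 ≤ continuation, so V_u = 0.4623
Node d (S = 56): continuation = 1/1.08·[0.8000·2.4963 + 0.2000·20.2000] = 5.5898; exercise value = 9.0000 > continuation, so V_d = 9.0000 (exercise)
Node 0 (S = 70): continuation = 1/1.08·[0.8000·0.4623 + 0.2000·9.0000] = 2.0091; exercise value = 0.0000 ≤ continuation, so V_0 = 2.0091

€2.01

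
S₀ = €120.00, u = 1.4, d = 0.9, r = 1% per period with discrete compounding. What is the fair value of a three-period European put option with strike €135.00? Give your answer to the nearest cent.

€21.89

Risk-neutral probability p = (1 + 0.01 − 0.9)/(1.4 − 0.9) = 0.1100/0.5000 = 0.2200
Terminal stock prices: S_uuu = 329.3, S_uud = 211.7, S_udd = 136.1, S_ddd = 87.48
Terminal payoffs (K − S): max(-194.3, 0) = 0, max(-76.68, 0) = 0, max(-1.08, 0) = 0, max(47.52, 0) = 47.52
Node uu (S = 235.2): V_uu = 1/1.01·[0.2200·0.0000 + 0.7800·0.0000] = 0.0000
Node ud (S = 151.2): V_ud = 1/1.01·[0.2200·0.0000 + 0.7800·0.0000] = 0.0000
Node dd (S = 97.2): V_dd = 1/1.01·[0.2200·0.0000 + 0.7800·47.5200] = 36.6986
Node u (S = 168): V_u = 1/1.01·[0.2200·0.0000 + 0.7800·0.0000] = 0.0000
Node d (S = 108): V_d = 1/1.01·[0.2200·0.0000 + 0.7800·36.6986] = 28.3415
Node 0 (S = 120): V_0 = 1/1.01·[0.2200·0.0000 + 0.7800·28.3415] = 21.8875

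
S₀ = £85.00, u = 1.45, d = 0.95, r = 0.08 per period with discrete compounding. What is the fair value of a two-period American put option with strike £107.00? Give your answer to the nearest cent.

Risk-neutral probability p = (1 + 0.08 − 0.95)/(1.45 − 0.95) = 0.1300/0.5000 = 0.2600
Terminal stock prices: S_uu = 178.7, S_ud = 117.1, S_dd = 76.71
Terminal payoffs (K − S): max(-71.71, 0) = 0, max(-10.09, 0) = 0, max(30.29, 0) = 30.29
Node u (S = 123.2): continuation = 1/1.08·[0.2600·0.0000 + 0.7400·0.0000] = 0.0000; exercise value = 0.0000 ≤ continuation, so V_u = 0.0000
Node d (S = 80.75): continuation = 1/1.08·[0.2600·0.0000 + 0.7400·30.2875] = 20.7525; exercise value = 26.2500 > continuation, so V_d = 26.2500 (exercise)
Node 0 (S = 85): continuation = 1/1.08·[0.2600·0.0000 + 0.7400·26.2500] = 17.9861; exercise value = 22.0000 > continuation, so V_0 = 22.0000 (exercise)

£22.00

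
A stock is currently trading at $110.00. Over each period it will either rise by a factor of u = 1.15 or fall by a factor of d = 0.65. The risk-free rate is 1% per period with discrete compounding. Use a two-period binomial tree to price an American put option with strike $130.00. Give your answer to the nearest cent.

Risk-neutral probability p = (1 + 0.01 − 0.65)/(1.15 − 0.65) = 0.3600/0.5000 = 0.7200
Terminal stock prices: S_uu = 145.5, S_ud = 82.22, S_dd = 46.48
Terminal payoffs (K − S): max(-15.47, 0) = 0, max(47.78, 0) = 47.78, max(83.53, 0) = 83.53
Node u (S = 126.5): continuation = 1/1.01·[0.7200·0.0000 + 0.2800·47.7750] = 13.2446; exercise value = 3.5000 ≤ continuation, so V_u = 13.2446
Node d (S = 71.5): continuation = 1/1.01·[0.7200·47.7750 + 0.2800·83.5250] = 57.2129; exercise value = 58.5000 > continuation, so V_d = 58.5000 (exercise)
Node 0 (S = 110): continuation = 1/1.01·[0.7200·13.2446 + 0.2800·58.5000] = 25.6595; exercise value = 20.0000 ≤ continuation, so V_0 = 25.6595

$25.66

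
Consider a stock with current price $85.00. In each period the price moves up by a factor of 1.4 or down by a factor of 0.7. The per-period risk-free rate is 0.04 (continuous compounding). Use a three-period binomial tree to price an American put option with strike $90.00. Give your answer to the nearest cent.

$18.96

Risk-neutral probability p = (e^0.04 − 0.7)/(1.4 − 0.7) = 0.3408/0.7000 = 0.4869
Terminal stock prices: S_uuu = 233.2, S_uud = 116.6, S_udd = 58.31, S_ddd = 29.15
Terminal payoffs (K − S): max(-143.2, 0) = 0, max(-26.62, 0) = 0, max(31.69, 0) = 31.69, max(60.85, 0) = 60.85
Node uu (S = 166.6): continuation = e^(−0.04)·[0.4869·0.0000 + 0.5131·0.0000] = 0.0000; exercise value = 0.0000 ≤ continuation, so V_uu = 0.0000
Node ud (S = 83.3): continuation = e^(−0.04)·[0.4869·0.0000 + 0.5131·31.6900] = 15.6234; exercise value = 6.7000 ≤ continuation, so V_ud = 15.6234
Node dd (S = 41.65): continuation = e^(−0.04)·[0.4869·31.6900 + 0.5131·60.8450] = 44.8210; exercise value = 48.3500 > continuation, so V_dd = 48.3500 (exercise)
Node u (S = 119): continuation = e^(−0.04)·[0.4869·0.0000 + 0.5131·15.6234] = 7.7025; exercise value = 0.0000 ≤ continuation, so V_u = 7.7025
Node d (S = 59.5): continuation = e^(−0.04)·[0.4869·15.6234 + 0.5131·48.3500] = 31.1453; exercise value = 30.5000 ≤ continuation, so V_d = 31.1453
Node 0 (S = 85): continuation = e^(−0.04)·[0.4869·7.7025 + 0.5131·31.1453] = 18.9579; exercise value = 5.0000 ≤ continuation, so V_0 = 18.9579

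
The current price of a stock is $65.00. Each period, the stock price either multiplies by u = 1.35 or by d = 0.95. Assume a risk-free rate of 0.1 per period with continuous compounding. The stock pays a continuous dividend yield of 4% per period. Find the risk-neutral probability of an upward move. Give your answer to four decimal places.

p = 0.2796

Per-period risk-free factor R = e^0.1 = 1.1052; dividend-adjusted growth = e^(0.1−0.04) = 1.0618.
Risk-neutral probability p = (1.0618 − 0.95)/(1.35 − 0.95) = 0.1118/0.4000 = 0.2796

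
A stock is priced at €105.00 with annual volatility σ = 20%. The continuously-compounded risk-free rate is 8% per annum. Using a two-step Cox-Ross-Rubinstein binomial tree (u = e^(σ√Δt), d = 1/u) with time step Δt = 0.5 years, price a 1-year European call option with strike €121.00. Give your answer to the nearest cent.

€6.26

CRR parameters: u = e^(σ√Δt) = e^(0.2·√0.5) = 1.1519, d = 1/u = 0.8681
Per-period rate: rΔt = 0.08·0.5 = 0.04, so R = e^0.04 = 1.0408
Risk-neutral probability p = (e^0.04 − 0.8681)/(1.1519 − 0.8681) = 0.1727/0.2838 = 0.6085
Terminal stock prices: S_uu = 139.3, S_ud = 105, S_dd = 79.13
Terminal payoffs (S − K): max(18.32, 0) = 18.32, max(-16, 0) = 0, max(-41.87, 0) = 0
Node u (S = 121): V_u = e^(−0.04)·[0.6085·18.3241 + 0.3915·0.0000] = 10.7132
Node d (S = 91.15): V_d = e^(−0.04)·[0.6085·0.0000 + 0.3915·0.0000] = 0.0000
Node 0 (S = 105): V_0 = e^(−0.04)·[0.6085·10.7132 + 0.3915·0.0000] = 6.2635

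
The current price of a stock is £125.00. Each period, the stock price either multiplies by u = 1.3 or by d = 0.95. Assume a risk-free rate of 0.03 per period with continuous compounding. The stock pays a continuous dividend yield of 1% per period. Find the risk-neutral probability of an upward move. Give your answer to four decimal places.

p = 0.2006

Per-period risk-free factor R = e^0.03 = 1.0305; dividend-adjusted growth = e^(0.03−0.01) = 1.0202.
Risk-neutral probability p = (1.0202 − 0.95)/(1.3 − 0.95) = 0.0702/0.3500 = 0.2006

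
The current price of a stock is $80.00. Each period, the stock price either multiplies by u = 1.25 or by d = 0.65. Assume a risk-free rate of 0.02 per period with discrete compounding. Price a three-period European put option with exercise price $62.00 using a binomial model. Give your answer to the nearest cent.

Risk-neutral probability p = (1 + 0.02 − 0.65)/(1.25 − 0.65) = 0.3700/0.6000 = 0.6167
Terminal stock prices: S_uuu = 156.2, S_uud = 81.25, S_udd = 42.25, S_ddd = 21.97
Terminal payoffs (K − S): max(-94.25, 0) = 0, max(-19.25, 0) = 0, max(19.75, 0) = 19.75, max(40.03, 0) = 40.03
Node uu (S = 125): V_uu = 1/1.02·[0.6167·0.0000 + 0.3833·0.0000] = 0.0000
Node ud (S = 65): V_ud = 1/1.02·[0.6167·0.0000 + 0.3833·19.7500] = 7.4224
Node dd (S = 33.8): V_dd = 1/1.02·[0.6167·19.7500 + 0.3833·40.0300] = 26.9843
Node u (S = 100): V_u = 1/1.02·[0.6167·0.0000 + 0.3833·7.4224] = 2.7895
Node d (S = 52): V_d = 1/1.02·[0.6167·7.4224 + 0.3833·26.9843] = 14.6286
Node 0 (S = 80): V_0 = 1/1.02·[0.6167·2.7895 + 0.3833·14.6286] = 7.1841

$7.18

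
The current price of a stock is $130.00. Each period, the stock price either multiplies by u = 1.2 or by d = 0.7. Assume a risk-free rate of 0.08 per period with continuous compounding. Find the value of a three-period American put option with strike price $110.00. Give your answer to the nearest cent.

Risk-neutral probability p = (e^0.08 − 0.7)/(1.2 − 0.7) = 0.3833/0.5000 = 0.7666
Terminal stock prices: S_uuu = 224.6, S_uud = 131, S_udd = 76.44, S_ddd = 44.59
Terminal payoffs (K − S): max(-114.6, 0) = 0, max(-21.04, 0) = 0, max(33.56, 0) = 33.56, max(65.41, 0) = 65.41
Node uu (S = 187.2): continuation = e^(−0.08)·[0.7666·0.0000 + 0.2334·0.0000] = 0.0000; exercise value = 0.0000 ≤ continuation, so V_uu = 0.0000
Node ud (S = 109.2): continuation = e^(−0.08)·[0.7666·0.0000 + 0.2334·33.5600] = 7.2315; exercise value = 0.8000 ≤ continuation, so V_ud = 7.2315
Node dd (S = 63.7): continuation = e^(−0.08)·[0.7666·33.5600 + 0.2334·65.4100] = 37.8428; exercise value = 46.3000 > continuation, so V_dd = 46.3000 (exercise)
Node u (S = 156): continuation = e^(−0.08)·[0.7666·0.0000 + 0.2334·7.2315] = 1.5582; exercise value = 0.0000 ≤ continuation, so V_u = 1.5582
Node d (S = 91): continuation = e^(−0.08)·[0.7666·7.2315 + 0.2334·46.3000] = 15.0940; exercise value = 19.0000 > continuation, so V_d = 19.0000 (exercise)
Node 0 (S = 130): continuation = e^(−0.08)·[0.7666·1.5582 + 0.2334·19.0000] = 5.1968; exercise value = 0.0000 ≤ continuation, so V_0 = 5.1968

$5.20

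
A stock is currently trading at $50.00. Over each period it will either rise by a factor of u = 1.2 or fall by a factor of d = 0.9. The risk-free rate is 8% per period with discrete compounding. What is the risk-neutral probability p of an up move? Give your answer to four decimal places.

Risk-neutral probability p = (1 + 0.08 − 0.9)/(1.2 − 0.9) = 0.1800/0.3000 = 0.6000

p = 0.6000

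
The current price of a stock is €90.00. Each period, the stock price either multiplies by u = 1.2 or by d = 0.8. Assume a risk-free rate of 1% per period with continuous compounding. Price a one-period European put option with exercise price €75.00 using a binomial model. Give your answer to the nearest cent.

€1.41

Risk-neutral probability p = (e^0.01 − 0.8)/(1.2 − 0.8) = 0.2101/0.4000 = 0.5251
Terminal stock prices: S_u = 108, S_d = 72
Terminal payoffs (K − S): max(-33, 0) = 0, max(3, 0) = 3
Node 0 (S = 90): V_0 = e^(−0.01)·[0.5251·0.0000 + 0.4749·3.0000] = 1.4104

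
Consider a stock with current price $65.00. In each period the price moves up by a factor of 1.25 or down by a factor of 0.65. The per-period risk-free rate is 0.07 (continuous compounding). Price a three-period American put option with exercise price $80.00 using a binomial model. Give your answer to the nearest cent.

Risk-neutral probability p = (e^0.07 − 0.65)/(1.25 − 0.65) = 0.4225/0.6000 = 0.7042
Terminal stock prices: S_uuu = 127, S_uud = 66.02, S_udd = 34.33, S_ddd = 17.85
Terminal payoffs (K − S): max(-46.95, 0) = 0, max(13.98, 0) = 13.98, max(45.67, 0) = 45.67, max(62.15, 0) = 62.15
Node uu (S = 101.6): continuation = e^(−0.07)·[0.7042·0.0000 + 0.2958·13.9844] = 3.8572; exercise value = 0.0000 ≤ continuation, so V_uu = 3.8572
Node ud (S = 52.81): continuation = e^(−0.07)·[0.7042·13.9844 + 0.2958·45.6719] = 21.7790; exercise value = 27.1875 > continuation, so V_ud = 27.1875 (exercise)
Node dd (S = 27.46): continuation = e^(−0.07)·[0.7042·45.6719 + 0.2958·62.1494] = 47.1290; exercise value = 52.5375 > continuation, so V_dd = 52.5375 (exercise)
Node u (S = 81.25): continuation = e^(−0.07)·[0.7042·3.8572 + 0.2958·27.1875] = 10.0314; exercise value = 0.0000 ≤ continuation, so V_u = 10.0314
Node d (S = 42.25): continuation = e^(−0.07)·[0.7042·27.1875 + 0.2958·52.5375] = 32.3415; exercise value = 37.7500 > continuation, so V_d = 37.7500 (exercise)
Node 0 (S = 65): continuation = e^(−0.07)·[0.7042·10.0314 + 0.2958·37.7500] = 16.9986; exercise value = 15.0000 ≤ continuation, so V_0 = 16.9986

$17.00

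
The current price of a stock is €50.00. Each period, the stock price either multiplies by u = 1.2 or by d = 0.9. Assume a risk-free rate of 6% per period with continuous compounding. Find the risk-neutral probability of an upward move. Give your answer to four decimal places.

Risk-neutral probability p = (e^0.06 − 0.9)/(1.2 − 0.9) = 0.1618/0.3000 = 0.5395

p = 0.5395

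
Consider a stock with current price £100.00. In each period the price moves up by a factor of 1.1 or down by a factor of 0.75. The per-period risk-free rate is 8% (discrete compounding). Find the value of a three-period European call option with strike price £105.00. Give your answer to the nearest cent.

Risk-neutral probability p = (1 + 0.08 − 0.75)/(1.1 − 0.75) = 0.3300/0.3500 = 0.9429
Terminal stock prices: S_uuu = 133.1, S_uud = 90.75, S_udd = 61.88, S_ddd = 42.19
Terminal payoffs (S − K): max(28.1, 0) = 28.1, max(-14.25, 0) = 0, max(-43.12, 0) = 0, max(-62.81, 0) = 0
Node uu (S = 121): V_uu = 1/1.08·[0.9429·28.1000 + 0.0571·0.0000] = 24.5317
Node ud (S = 82.5): V_ud = 1/1.08·[0.9429·0.0000 + 0.0571·0.0000] = 0.0000
Node dd (S = 56.25): V_dd = 1/1.08·[0.9429·0.0000 + 0.0571·0.0000] = 0.0000
Node u (S = 110): V_u = 1/1.08·[0.9429·24.5317 + 0.0571·0.0000] = 21.4166
Node d (S = 75): V_d = 1/1.08·[0.9429·0.0000 + 0.0571·0.0000] = 0.0000
Node 0 (S = 100): V_0 = 1/1.08·[0.9429·21.4166 + 0.0571·0.0000] = 18.6970

£18.70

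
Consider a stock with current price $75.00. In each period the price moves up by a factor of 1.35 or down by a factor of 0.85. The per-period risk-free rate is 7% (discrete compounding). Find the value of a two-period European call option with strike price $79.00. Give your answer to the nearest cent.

Risk-neutral probability p = (1 + 0.07 − 0.85)/(1.35 − 0.85) = 0.2200/0.5000 = 0.4400
Terminal stock prices: S_uu = 136.7, S_ud = 86.06, S_dd = 54.19
Terminal payoffs (S − K): max(57.69, 0) = 57.69, max(7.062, 0) = 7.062, max(-24.81, 0) = 0
Node u (S = 101.2): V_u = 1/1.07·[0.4400·57.6875 + 0.5600·7.0625] = 27.4182
Node d (S = 63.75): V_d = 1/1.07·[0.4400·7.0625 + 0.5600·0.0000] = 2.9042
Node 0 (S = 75): V_0 = 1/1.07·[0.4400·27.4182 + 0.5600·2.9042] = 12.7947

$12.79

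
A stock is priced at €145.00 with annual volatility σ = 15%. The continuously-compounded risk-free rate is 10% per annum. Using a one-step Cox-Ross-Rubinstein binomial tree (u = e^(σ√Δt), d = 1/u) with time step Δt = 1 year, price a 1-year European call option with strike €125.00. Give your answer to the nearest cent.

€31.93

CRR parameters: u = e^(σ√Δt) = e^(0.15·√1) = 1.1618, d = 1/u = 0.8607
Per-period rate: rΔt = 0.1·1 = 0.1, so R = e^0.1 = 1.1052
Risk-neutral probability p = (e^0.1 − 0.8607)/(1.1618 − 0.8607) = 0.2445/0.3011 = 0.8118
Terminal stock prices: S_u = 168.5, S_d = 124.8
Terminal payoffs (S − K): max(43.47, 0) = 43.47, max(-0.1973, 0) = 0
Node 0 (S = 145): V_0 = e^(−0.1)·[0.8118·43.4660 + 0.1882·0.0000] = 31.9289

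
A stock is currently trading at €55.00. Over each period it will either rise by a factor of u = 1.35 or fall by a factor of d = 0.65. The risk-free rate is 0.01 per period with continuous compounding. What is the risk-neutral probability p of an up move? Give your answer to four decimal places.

Risk-neutral probability p = (e^0.01 − 0.65)/(1.35 − 0.65) = 0.3601/0.7000 = 0.5144

p = 0.5144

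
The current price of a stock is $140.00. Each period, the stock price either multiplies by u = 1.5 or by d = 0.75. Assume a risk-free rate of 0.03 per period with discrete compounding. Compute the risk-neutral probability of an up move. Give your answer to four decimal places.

Risk-neutral probability p = (1 + 0.03 − 0.75)/(1.5 − 0.75) = 0.2800/0.7500 = 0.3733

p = 0.3733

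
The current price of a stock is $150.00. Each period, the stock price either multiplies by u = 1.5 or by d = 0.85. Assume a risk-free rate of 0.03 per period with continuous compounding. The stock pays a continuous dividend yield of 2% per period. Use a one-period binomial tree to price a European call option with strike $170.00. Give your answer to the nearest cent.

Per-period risk-free factor R = e^0.03 = 1.0305; dividend-adjusted growth = e^(0.03−0.02) = 1.0101.
Risk-neutral probability p = (1.0101 − 0.85)/(1.5 − 0.85) = 0.1601/0.6500 = 0.2462
Terminal stock prices: S_u = 225, S_d = 127.5
Terminal payoffs (S − K): max(55, 0) = 55, max(-42.5, 0) = 0
Node 0 (S = 150): V_0 = e^(−0.03)·[0.2462·55.0000 + 0.7538·0.0000] = 13.1425

$13.14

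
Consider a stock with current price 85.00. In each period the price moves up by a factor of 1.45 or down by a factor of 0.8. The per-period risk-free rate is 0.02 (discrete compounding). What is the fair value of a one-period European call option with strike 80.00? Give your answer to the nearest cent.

14.35

Risk-neutral probability p = (1 + 0.02 − 0.8)/(1.45 − 0.8) = 0.2200/0.6500 = 0.3385
Terminal stock prices: S_u = 123.2, S_d = 68
Terminal payoffs (S − K): max(43.25, 0) = 43.25, max(-12, 0) = 0
Node 0 (S = 85): V_0 = 1/1.02·[0.3385·43.2500 + 0.6615·0.0000] = 14.3514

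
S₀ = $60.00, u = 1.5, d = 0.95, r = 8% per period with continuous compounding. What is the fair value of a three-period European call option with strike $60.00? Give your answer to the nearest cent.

Risk-neutral probability p = (e^0.08 − 0.95)/(1.5 − 0.95) = 0.1333/0.5500 = 0.2423
Terminal stock prices: S_uuu = 202.5, S_uud = 128.2, S_udd = 81.22, S_ddd = 51.44
Terminal payoffs (S − K): max(142.5, 0) = 142.5, max(68.25, 0) = 68.25, max(21.22, 0) = 21.22, max(-8.558, 0) = 0
Node uu (S = 135): V_uu = e^(−0.08)·[0.2423·142.5000 + 0.7577·68.2500] = 79.6130
Node ud (S = 85.5): V_ud = e^(−0.08)·[0.2423·68.2500 + 0.7577·21.2250] = 30.1130
Node dd (S = 54.15): V_dd = e^(−0.08)·[0.2423·21.2250 + 0.7577·0.0000] = 4.7482
Node u (S = 90): V_u = e^(−0.08)·[0.2423·79.6130 + 0.7577·30.1130] = 38.8714
Node d (S = 57): V_d = e^(−0.08)·[0.2423·30.1130 + 0.7577·4.7482] = 10.0575
Node 0 (S = 60): V_0 = e^(−0.08)·[0.2423·38.8714 + 0.7577·10.0575] = 15.7301

$15.73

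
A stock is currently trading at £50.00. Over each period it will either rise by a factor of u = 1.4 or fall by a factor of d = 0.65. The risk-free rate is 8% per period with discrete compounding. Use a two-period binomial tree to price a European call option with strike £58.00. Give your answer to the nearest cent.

£11.27

Risk-neutral probability p = (1 + 0.08 − 0.65)/(1.4 − 0.65) = 0.4300/0.7500 = 0.5733
Terminal stock prices: S_uu = 98, S_ud = 45.5, S_dd = 21.13
Terminal payoffs (S − K): max(40, 0) = 40, max(-12.5, 0) = 0, max(-36.88, 0) = 0
Node u (S = 70): V_u = 1/1.08·[0.5733·40.0000 + 0.4267·0.0000] = 21.2346
Node d (S = 32.5): V_d = 1/1.08·[0.5733·0.0000 + 0.4267·0.0000] = 0.0000
Node 0 (S = 50): V_0 = 1/1.08·[0.5733·21.2346 + 0.4267·0.0000] = 11.2727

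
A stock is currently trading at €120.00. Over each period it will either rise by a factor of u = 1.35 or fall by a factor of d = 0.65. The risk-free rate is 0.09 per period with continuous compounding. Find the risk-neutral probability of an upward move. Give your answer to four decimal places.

p = 0.6345

Risk-neutral probability p = (e^0.09 − 0.65)/(1.35 − 0.65) = 0.4442/0.7000 = 0.6345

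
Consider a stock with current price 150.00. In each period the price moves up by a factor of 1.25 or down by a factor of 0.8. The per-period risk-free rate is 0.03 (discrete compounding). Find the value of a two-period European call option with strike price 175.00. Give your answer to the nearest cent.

Risk-neutral probability p = (1 + 0.03 − 0.8)/(1.25 − 0.8) = 0.2300/0.4500 = 0.5111
Terminal stock prices: S_uu = 234.4, S_ud = 150, S_dd = 96
Terminal payoffs (S − K): max(59.38, 0) = 59.38, max(-25, 0) = 0, max(-79, 0) = 0
Node u (S = 187.5): V_u = 1/1.03·[0.5111·59.3750 + 0.4889·0.0000] = 29.4633
Node d (S = 120): V_d = 1/1.03·[0.5111·0.0000 + 0.4889·0.0000] = 0.0000
Node 0 (S = 150): V_0 = 1/1.03·[0.5111·29.4633 + 0.4889·0.0000] = 14.6204

14.62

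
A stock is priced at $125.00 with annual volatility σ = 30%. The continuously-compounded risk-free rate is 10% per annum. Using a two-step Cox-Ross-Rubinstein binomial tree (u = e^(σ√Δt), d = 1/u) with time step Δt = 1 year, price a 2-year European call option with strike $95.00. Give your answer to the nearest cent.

CRR parameters: u = e^(σ√Δt) = e^(0.3·√1) = 1.3499, d = 1/u = 0.7408
Per-period rate: rΔt = 0.1·1 = 0.1, so R = e^0.1 = 1.1052
Risk-neutral probability p = (e^0.1 − 0.7408)/(1.3499 − 0.7408) = 0.3644/0.6090 = 0.5982
Terminal stock prices: S_uu = 227.8, S_ud = 125, S_dd = 68.6
Terminal payoffs (S − K): max(132.8, 0) = 132.8, max(30, 0) = 30, max(-26.4, 0) = 0
Node u (S = 168.7): V_u = e^(−0.1)·[0.5982·132.7649 + 0.4018·30.0000] = 82.7728
Node d (S = 92.6): V_d = e^(−0.1)·[0.5982·30.0000 + 0.4018·0.0000] = 16.2393
Node 0 (S = 125): V_0 = e^(−0.1)·[0.5982·82.7728 + 0.4018·16.2393] = 50.7092

$50.71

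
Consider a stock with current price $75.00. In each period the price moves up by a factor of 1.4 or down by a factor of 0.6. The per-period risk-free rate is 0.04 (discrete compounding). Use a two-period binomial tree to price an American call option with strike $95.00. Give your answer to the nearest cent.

$14.54

Risk-neutral probability p = (1 + 0.04 − 0.6)/(1.4 − 0.6) = 0.4400/0.8000 = 0.5500
Terminal stock prices: S_uu = 147, S_ud = 63, S_dd = 27
Terminal payoffs (S − K): max(52, 0) = 52, max(-32, 0) = 0, max(-68, 0) = 0
Node u (S = 105): continuation = 1/1.04·[0.5500·52.0000 + 0.4500·0.0000] = 27.5000; exercise value = 10.0000 ≤ continuation, so V_u = 27.5000
Node d (S = 45): continuation = 1/1.04·[0.5500·0.0000 + 0.4500·0.0000] = 0.0000; exercise value = 0.0000 ≤ continuation, so V_d = 0.0000
Node 0 (S = 75): continuation = 1/1.04·[0.5500·27.5000 + 0.4500·0.0000] = 14.5433; exercise value = 0.0000 ≤ continuation, so V_0 = 14.5433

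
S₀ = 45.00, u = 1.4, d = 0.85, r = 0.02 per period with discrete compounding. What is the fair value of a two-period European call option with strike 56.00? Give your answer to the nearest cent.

2.96

Risk-neutral probability p = (1 + 0.02 − 0.85)/(1.4 − 0.85) = 0.1700/0.5500 = 0.3091
Terminal stock prices: S_uu = 88.2, S_ud = 53.55, S_dd = 32.51
Terminal payoffs (S − K): max(32.2, 0) = 32.2, max(-2.45, 0) = 0, max(-23.49, 0) = 0
Node u (S = 63): V_u = 1/1.02·[0.3091·32.2000 + 0.6909·0.0000] = 9.7576
Node d (S = 38.25): V_d = 1/1.02·[0.3091·0.0000 + 0.6909·0.0000] = 0.0000
Node 0 (S = 45): V_0 = 1/1.02·[0.3091·9.7576 + 0.6909·0.0000] = 2.9568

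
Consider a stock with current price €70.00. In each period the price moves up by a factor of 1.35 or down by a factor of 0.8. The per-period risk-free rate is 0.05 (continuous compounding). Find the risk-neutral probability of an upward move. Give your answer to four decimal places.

p = 0.4569

Risk-neutral probability p = (e^0.05 − 0.8)/(1.35 − 0.8) = 0.2513/0.5500 = 0.4569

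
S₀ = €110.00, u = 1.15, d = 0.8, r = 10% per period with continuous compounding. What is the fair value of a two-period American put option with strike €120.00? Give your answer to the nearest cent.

€10.00

Risk-neutral probability p = (e^0.1 − 0.8)/(1.15 − 0.8) = 0.3052/0.3500 = 0.8719
Terminal stock prices: S_uu = 145.5, S_ud = 101.2, S_dd = 70.4
Terminal payoffs (K − S): max(-25.47, 0) = 0, max(18.8, 0) = 18.8, max(49.6, 0) = 49.6
Node u (S = 126.5): continuation = e^(−0.1)·[0.8719·0.0000 + 0.1281·18.8000] = 2.1788; exercise value = 0.0000 ≤ continuation, so V_u = 2.1788
Node d (S = 88): continuation = e^(−0.1)·[0.8719·18.8000 + 0.1281·49.6000] = 20.5805; exercise value = 32.0000 > continuation, so V_d = 32.0000 (exercise)
Node 0 (S = 110): continuation = e^(−0.1)·[0.8719·2.1788 + 0.1281·32.0000] = 5.4276; exercise value = 10.0000 > continuation, so V_0 = 10.0000 (exercise)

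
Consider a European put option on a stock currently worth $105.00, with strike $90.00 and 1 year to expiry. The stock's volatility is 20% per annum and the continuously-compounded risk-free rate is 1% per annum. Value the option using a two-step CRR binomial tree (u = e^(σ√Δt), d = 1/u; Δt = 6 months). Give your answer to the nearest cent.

$2.88

CRR parameters: u = e^(σ√Δt) = e^(0.2·√0.5) = 1.1519, d = 1/u = 0.8681
Per-period rate: rΔt = 0.01·0.5 = 0.005, so R = e^0.005 = 1.0050
Risk-neutral probability p = (e^0.005 − 0.8681)/(1.1519 − 0.8681) = 0.1369/0.2838 = 0.4824
Terminal stock prices: S_uu = 139.3, S_ud = 105, S_dd = 79.13
Terminal payoffs (K − S): max(-49.32, 0) = 0, max(-15, 0) = 0, max(10.87, 0) = 10.87
Node u (S = 121): V_u = e^(−0.005)·[0.4824·0.0000 + 0.5176·0.0000] = 0.0000
Node d (S = 91.15): V_d = e^(−0.005)·[0.4824·0.0000 + 0.5176·10.8680] = 5.5976
Node 0 (S = 105): V_0 = e^(−0.005)·[0.4824·0.0000 + 0.5176·5.5976] = 2.8830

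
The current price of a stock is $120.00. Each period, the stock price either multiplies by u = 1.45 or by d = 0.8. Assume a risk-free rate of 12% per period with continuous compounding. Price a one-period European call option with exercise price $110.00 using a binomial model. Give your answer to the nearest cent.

Risk-neutral probability p = (e^0.12 − 0.8)/(1.45 − 0.8) = 0.3275/0.6500 = 0.5038
Terminal stock prices: S_u = 174, S_d = 96
Terminal payoffs (S − K): max(64, 0) = 64, max(-14, 0) = 0
Node 0 (S = 120): V_0 = e^(−0.12)·[0.5038·64.0000 + 0.4962·0.0000] = 28.5995

$28.60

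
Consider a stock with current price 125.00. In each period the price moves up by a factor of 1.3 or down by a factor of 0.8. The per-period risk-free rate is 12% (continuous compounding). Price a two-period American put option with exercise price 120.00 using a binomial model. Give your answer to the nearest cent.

Risk-neutral probability p = (e^0.12 − 0.8)/(1.3 − 0.8) = 0.3275/0.5000 = 0.6550
Terminal stock prices: S_uu = 211.3, S_ud = 130, S_dd = 80
Terminal payoffs (K − S): max(-91.25, 0) = 0, max(-10, 0) = 0, max(40, 0) = 40
Node u (S = 162.5): continuation = e^(−0.12)·[0.6550·0.0000 + 0.3450·0.0000] = 0.0000; exercise value = 0.0000 ≤ continuation, so V_u = 0.0000
Node d (S = 100): continuation = e^(−0.12)·[0.6550·0.0000 + 0.3450·40.0000] = 12.2397; exercise value = 20.0000 > continuation, so V_d = 20.0000 (exercise)
Node 0 (S = 125): continuation = e^(−0.12)·[0.6550·0.0000 + 0.3450·20.0000] = 6.1199; exercise value = 0.0000 ≤ continuation, so V_0 = 6.1199

6.12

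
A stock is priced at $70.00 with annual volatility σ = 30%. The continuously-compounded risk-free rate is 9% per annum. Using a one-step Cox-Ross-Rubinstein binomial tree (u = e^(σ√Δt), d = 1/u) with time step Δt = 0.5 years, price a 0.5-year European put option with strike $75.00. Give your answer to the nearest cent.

$7.82

CRR parameters: u = e^(σ√Δt) = e^(0.3·√0.5) = 1.2363, d = 1/u = 0.8089
Per-period rate: rΔt = 0.09·0.5 = 0.045, so R = e^0.045 = 1.0460
Risk-neutral probability p = (e^0.045 − 0.8089)/(1.2363 − 0.8089) = 0.2372/0.4275 = 0.5548
Terminal stock prices: S_u = 86.54, S_d = 56.62
Terminal payoffs (K − S): max(-11.54, 0) = 0, max(18.38, 0) = 18.38
Node 0 (S = 70): V_0 = e^(−0.045)·[0.5548·0.0000 + 0.4452·18.3799] = 7.8219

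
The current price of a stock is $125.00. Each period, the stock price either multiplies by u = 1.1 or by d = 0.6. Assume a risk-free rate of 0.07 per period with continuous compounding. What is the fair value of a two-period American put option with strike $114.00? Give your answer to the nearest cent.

Risk-neutral probability p = (e^0.07 − 0.6)/(1.1 − 0.6) = 0.4725/0.5000 = 0.9450
Terminal stock prices: S_uu = 151.3, S_ud = 82.5, S_dd = 45
Terminal payoffs (K − S): max(-37.25, 0) = 0, max(31.5, 0) = 31.5, max(69, 0) = 69
Node u (S = 137.5): continuation = e^(−0.07)·[0.9450·0.0000 + 0.0550·31.5000] = 1.6149; exercise value = 0.0000 ≤ continuation, so V_u = 1.6149
Node d (S = 75): continuation = e^(−0.07)·[0.9450·31.5000 + 0.0550·69.0000] = 31.2929; exercise value = 39.0000 > continuation, so V_d = 39.0000 (exercise)
Node 0 (S = 125): continuation = e^(−0.07)·[0.9450·1.6149 + 0.0550·39.0000] = 3.4223; exercise value = 0.0000 ≤ continuation, so V_0 = 3.4223

$3.42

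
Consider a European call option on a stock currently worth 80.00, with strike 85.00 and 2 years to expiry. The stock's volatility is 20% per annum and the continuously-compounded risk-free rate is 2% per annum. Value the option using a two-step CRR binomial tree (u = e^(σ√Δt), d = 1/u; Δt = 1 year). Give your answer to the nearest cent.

CRR parameters: u = e^(σ√Δt) = e^(0.2·√1) = 1.2214, d = 1/u = 0.8187
Per-period rate: rΔt = 0.02·1 = 0.02, so R = e^0.02 = 1.0202
Risk-neutral probability p = (e^0.02 − 0.8187)/(1.2214 − 0.8187) = 0.2015/0.4027 = 0.5003
Terminal stock prices: S_uu = 119.3, S_ud = 80, S_dd = 53.63
Terminal payoffs (S − K): max(34.35, 0) = 34.35, max(-5, 0) = 0, max(-31.37, 0) = 0
Node u (S = 97.71): V_u = e^(−0.02)·[0.5003·34.3460 + 0.4997·0.0000] = 16.8442
Node d (S = 65.5): V_d = e^(−0.02)·[0.5003·0.0000 + 0.4997·0.0000] = 0.0000
Node 0 (S = 80): V_0 = e^(−0.02)·[0.5003·16.8442 + 0.4997·0.0000] = 8.2608

8.26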